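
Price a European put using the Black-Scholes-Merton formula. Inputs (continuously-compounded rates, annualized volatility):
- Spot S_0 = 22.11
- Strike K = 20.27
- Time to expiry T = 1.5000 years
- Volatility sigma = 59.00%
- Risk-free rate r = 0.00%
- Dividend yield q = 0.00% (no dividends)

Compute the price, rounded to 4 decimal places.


Answer: Price = 5.0995

Derivation:
d1 = (ln(S/K) + (r - q + 0.5*sigma^2) * T) / (sigma * sqrt(T)) = 0.48154344
d2 = d1 - sigma * sqrt(T) = -0.24105604
exp(-rT) = 1.00000000; exp(-qT) = 1.00000000
P = K * exp(-rT) * N(-d2) - S_0 * exp(-qT) * N(-d1)
N(-d1) = 0.31506516; N(-d2) = 0.59524416
P = 20.2700 * 1.00000000 * 0.59524416 - 22.1100 * 1.00000000 * 0.31506516 = 5.0995


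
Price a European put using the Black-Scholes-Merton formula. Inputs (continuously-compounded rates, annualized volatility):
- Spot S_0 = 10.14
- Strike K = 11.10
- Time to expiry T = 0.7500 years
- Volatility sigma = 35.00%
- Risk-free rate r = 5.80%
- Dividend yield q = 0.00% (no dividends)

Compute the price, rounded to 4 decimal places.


Answer: Price = 1.5095

Derivation:
d1 = (ln(S/K) + (r - q + 0.5*sigma^2) * T) / (sigma * sqrt(T)) = -0.00336384
d2 = d1 - sigma * sqrt(T) = -0.30647273
exp(-rT) = 0.95743255; exp(-qT) = 1.00000000
P = K * exp(-rT) * N(-d2) - S_0 * exp(-qT) * N(-d1)
N(-d1) = 0.50134198; N(-d2) = 0.62037763
P = 11.1000 * 0.95743255 * 0.62037763 - 10.1400 * 1.00000000 * 0.50134198 = 1.5095


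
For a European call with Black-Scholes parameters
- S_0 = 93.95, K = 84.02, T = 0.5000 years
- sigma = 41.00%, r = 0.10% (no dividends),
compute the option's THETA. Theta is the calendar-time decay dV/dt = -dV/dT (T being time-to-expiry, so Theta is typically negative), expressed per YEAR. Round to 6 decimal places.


d1 = 0.5319956160; d2 = 0.2420818357
phi(d1) = 0.3463005633; exp(-qT) = 1.0000000000; exp(-rT) = 0.9995001250
Theta = -S*exp(-qT)*phi(d1)*sigma/(2*sqrt(T)) - r*K*exp(-rT)*N(d2) + q*S*exp(-qT)*N(d1)
N(d1) = 0.7026354841; N(d2) = 0.5956416237; sqrt(T) = 0.7071067812
Term 1 = -93.9500 * 1.0000000000 * 0.3463005633 * 0.4100 / (2 * 0.7071067812) = -9.4323268442
Term 2 = -0.0010 * 84.0200 * 0.9995001250 * 0.5956416237 = -0.0500207926
Term 3 = 0 (no dividend yield, q = 0)
Theta = -9.4323268442 + (-0.0500207926) + (0.0000000000) = -9.482348

Answer: Theta = -9.482348


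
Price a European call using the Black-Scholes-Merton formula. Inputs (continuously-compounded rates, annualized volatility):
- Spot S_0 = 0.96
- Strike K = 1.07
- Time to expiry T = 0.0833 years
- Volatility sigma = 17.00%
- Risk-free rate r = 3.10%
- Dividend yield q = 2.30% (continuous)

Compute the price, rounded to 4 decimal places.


d1 = (ln(S/K) + (r - q + 0.5*sigma^2) * T) / (sigma * sqrt(T)) = -2.17284524
d2 = d1 - sigma * sqrt(T) = -2.22191019
exp(-rT) = 0.99742103; exp(-qT) = 0.99808593
C = S_0 * exp(-qT) * N(d1) - K * exp(-rT) * N(d2)
N(d1) = 0.01489598; N(d2) = 0.01314469
C = 0.9600 * 0.99808593 * 0.01489598 - 1.0700 * 0.99742103 * 0.01314469 = 0.0002

Answer: Price = 0.0002


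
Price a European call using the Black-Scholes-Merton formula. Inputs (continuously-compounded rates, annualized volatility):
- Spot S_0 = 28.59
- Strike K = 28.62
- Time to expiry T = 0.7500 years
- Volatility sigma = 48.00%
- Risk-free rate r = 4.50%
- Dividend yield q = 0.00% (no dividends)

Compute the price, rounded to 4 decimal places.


d1 = (ln(S/K) + (r - q + 0.5*sigma^2) * T) / (sigma * sqrt(T)) = 0.28651304
d2 = d1 - sigma * sqrt(T) = -0.12917916
exp(-rT) = 0.96681318; exp(-qT) = 1.00000000
C = S_0 * exp(-qT) * N(d1) - K * exp(-rT) * N(d2)
N(d1) = 0.61275739; N(d2) = 0.44860794
C = 28.5900 * 1.00000000 * 0.61275739 - 28.6200 * 0.96681318 * 0.44860794 = 5.1057

Answer: Price = 5.1057


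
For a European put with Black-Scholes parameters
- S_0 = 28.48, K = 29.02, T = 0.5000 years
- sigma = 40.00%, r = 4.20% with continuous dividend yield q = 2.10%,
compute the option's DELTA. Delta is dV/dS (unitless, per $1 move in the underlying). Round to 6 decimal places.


d1 = 0.1121359600; d2 = -0.1707067525
phi(d1) = 0.3964419043; exp(-qT) = 0.9895549326; exp(-rT) = 0.9792189646
N(-d1) = 0.4553578026
Delta = -exp(-qT) * N(-d1) = -0.9895549326 * 0.4553578026 = -0.450602

Answer: Delta = -0.450602


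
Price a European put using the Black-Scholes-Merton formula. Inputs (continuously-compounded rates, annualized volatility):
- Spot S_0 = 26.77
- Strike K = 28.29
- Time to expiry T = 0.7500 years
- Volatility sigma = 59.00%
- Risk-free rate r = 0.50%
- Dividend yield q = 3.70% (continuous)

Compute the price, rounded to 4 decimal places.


Answer: Price = 6.6043

Derivation:
d1 = (ln(S/K) + (r - q + 0.5*sigma^2) * T) / (sigma * sqrt(T)) = 0.10042171
d2 = d1 - sigma * sqrt(T) = -0.41053328
exp(-rT) = 0.99625702; exp(-qT) = 0.97263149
P = K * exp(-rT) * N(-d2) - S_0 * exp(-qT) * N(-d1)
N(-d1) = 0.46000477; N(-d2) = 0.65929260
P = 28.2900 * 0.99625702 * 0.65929260 - 26.7700 * 0.97263149 * 0.46000477 = 6.6043


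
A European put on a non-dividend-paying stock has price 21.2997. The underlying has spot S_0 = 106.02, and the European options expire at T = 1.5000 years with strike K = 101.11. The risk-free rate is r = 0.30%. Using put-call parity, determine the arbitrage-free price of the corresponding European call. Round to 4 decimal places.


Put-call parity: C - P = S_0 * exp(-qT) - K * exp(-rT).
S_0 * exp(-qT) = 106.0200 * 1.00000000 = 106.02000000
K * exp(-rT) = 101.1100 * 0.99551011 = 100.65602720
C = P + S*exp(-qT) - K*exp(-rT)
C = 21.2997 + 106.02000000 - 100.65602720 = 26.6637

Answer: Call price = 26.6637


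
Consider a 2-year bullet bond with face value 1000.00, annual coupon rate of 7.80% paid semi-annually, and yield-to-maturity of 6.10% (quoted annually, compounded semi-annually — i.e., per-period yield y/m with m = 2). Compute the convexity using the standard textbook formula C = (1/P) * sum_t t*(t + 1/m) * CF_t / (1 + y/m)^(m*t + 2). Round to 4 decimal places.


Answer: Convexity = 4.3705

Derivation:
Coupon per period c = face * coupon_rate / m = 39.000000
Periods per year m = 2; per-period yield y/m = 0.030500
Number of cashflows N = 4
Cashflows (t years, CF_t, discount factor 1/(1+y/m)^(m*t), PV):
  t = 0.5000: CF_t = 39.000000, DF = 0.970403, PV = 37.845706
  t = 1.0000: CF_t = 39.000000, DF = 0.941681, PV = 36.725576
  t = 1.5000: CF_t = 39.000000, DF = 0.913810, PV = 35.638599
  t = 2.0000: CF_t = 1039.000000, DF = 0.886764, PV = 921.347715
Price P = sum_t PV_t = 1031.557596
Convexity numerator sum_t t*(t + 1/m) * CF_t / (1+y/m)^(m*t + 2):
  t = 0.5000: term = 17.819299
  t = 1.0000: term = 51.875689
  t = 1.5000: term = 100.680620
  t = 2.0000: term = 4338.080185
Convexity = (1/P) * sum = 4508.455793 / 1031.557596 = 4.370532


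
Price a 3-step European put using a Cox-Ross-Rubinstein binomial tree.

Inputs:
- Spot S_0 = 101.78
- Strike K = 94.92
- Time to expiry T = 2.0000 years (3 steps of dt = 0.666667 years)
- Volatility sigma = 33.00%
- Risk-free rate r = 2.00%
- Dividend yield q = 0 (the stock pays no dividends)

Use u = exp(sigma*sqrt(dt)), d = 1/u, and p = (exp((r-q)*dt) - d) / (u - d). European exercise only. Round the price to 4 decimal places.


Answer: Price = V(0,0) = 14.2631

Derivation:
dt = T/N = 0.666667
u = exp(sigma*sqrt(dt)) = 1.309236; d = 1/u = 0.763804
p = (exp((r-q)*dt) - d) / (u - d) = 0.457653
Discount per step: exp(-r*dt) = 0.986755
Stock lattice S(k, i) with i counting down-moves:
  k=0: S(0,0) = 101.7800
  k=1: S(1,0) = 133.2541; S(1,1) = 77.7400
  k=2: S(2,0) = 174.4610; S(2,1) = 101.7800; S(2,2) = 59.3781
  k=3: S(3,0) = 228.4107; S(3,1) = 133.2541; S(3,2) = 77.7400; S(3,3) = 45.3533
Terminal payoffs V(N, i) = max(K - S_T, 0):
  V(3,0) = 0.000000; V(3,1) = 0.000000; V(3,2) = 17.180014; V(3,3) = 49.566742
Backward induction: V(k, i) = exp(-r*dt) * [p * V(k+1, i) + (1-p) * V(k+1, i+1)].
  V(2,0) = exp(-r*dt) * [p*0.000000 + (1-p)*0.000000] = 0.000000
  V(2,1) = exp(-r*dt) * [p*0.000000 + (1-p)*17.180014] = 9.194123
  V(2,2) = exp(-r*dt) * [p*17.180014 + (1-p)*49.566742] = 34.284676
  V(1,0) = exp(-r*dt) * [p*0.000000 + (1-p)*9.194123] = 4.920363
  V(1,1) = exp(-r*dt) * [p*9.194123 + (1-p)*34.284676] = 22.499907
  V(0,0) = exp(-r*dt) * [p*4.920363 + (1-p)*22.499907] = 14.263131


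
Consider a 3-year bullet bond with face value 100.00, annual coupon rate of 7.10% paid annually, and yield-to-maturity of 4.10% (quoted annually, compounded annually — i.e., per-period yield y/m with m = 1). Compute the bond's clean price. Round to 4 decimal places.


Answer: Price = 108.3095

Derivation:
Coupon per period c = face * coupon_rate / m = 7.100000
Periods per year m = 1; per-period yield y/m = 0.041000
Number of cashflows N = 3
Cashflows (t years, CF_t, discount factor 1/(1+y/m)^(m*t), PV):
  t = 1.0000: CF_t = 7.100000, DF = 0.960615, PV = 6.820365
  t = 2.0000: CF_t = 7.100000, DF = 0.922781, PV = 6.551744
  t = 3.0000: CF_t = 107.100000, DF = 0.886437, PV = 94.937389
Price P = sum_t PV_t = 108.309497


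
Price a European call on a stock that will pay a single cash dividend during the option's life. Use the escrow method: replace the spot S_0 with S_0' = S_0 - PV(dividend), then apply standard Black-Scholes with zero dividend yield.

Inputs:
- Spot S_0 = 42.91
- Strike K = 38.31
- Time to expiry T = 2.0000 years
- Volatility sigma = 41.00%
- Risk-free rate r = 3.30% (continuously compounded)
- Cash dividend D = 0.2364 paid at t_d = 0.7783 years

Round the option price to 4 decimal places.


PV(D) = D * exp(-r * t_d) = 0.2364 * 0.97464313 = 0.23040563
S_0' = S_0 - PV(D) = 42.9100 - 0.23040563 = 42.67959437
d1 = (ln(S_0'/K) + (r + sigma^2/2)*T) / (sigma*sqrt(T)) = 0.59002018
d2 = d1 - sigma*sqrt(T) = 0.01019262
exp(-rT) = 0.93613086
N(d1) = 0.72241144; N(d2) = 0.50406620
C = S_0' * N(d1) - K * exp(-rT) * N(d2) = 42.67959437 * 0.72241144 - 38.3100 * 0.93613086 * 0.50406620 = 12.7548

Answer: Price = 12.7548


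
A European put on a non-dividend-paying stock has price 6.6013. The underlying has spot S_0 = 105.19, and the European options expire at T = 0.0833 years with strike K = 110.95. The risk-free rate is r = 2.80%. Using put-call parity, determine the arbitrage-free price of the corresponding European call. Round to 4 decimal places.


Answer: Call price = 1.0998

Derivation:
Put-call parity: C - P = S_0 * exp(-qT) - K * exp(-rT).
S_0 * exp(-qT) = 105.1900 * 1.00000000 = 105.19000000
K * exp(-rT) = 110.9500 * 0.99767032 = 110.69152177
C = P + S*exp(-qT) - K*exp(-rT)
C = 6.6013 + 105.19000000 - 110.69152177 = 1.0998


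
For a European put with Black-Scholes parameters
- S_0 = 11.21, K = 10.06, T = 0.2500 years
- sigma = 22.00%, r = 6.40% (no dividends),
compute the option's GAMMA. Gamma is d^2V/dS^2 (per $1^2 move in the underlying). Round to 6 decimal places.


d1 = 1.1844461128; d2 = 1.0744461128
phi(d1) = 0.1978205781; exp(-qT) = 1.0000000000; exp(-rT) = 0.9841273201
Gamma = exp(-qT) * phi(d1) / (S * sigma * sqrt(T)) = 1.0000000000 * 0.1978205781 / (11.2100 * 0.2200 * 0.5000000000) = 0.160425

Answer: Gamma = 0.160425


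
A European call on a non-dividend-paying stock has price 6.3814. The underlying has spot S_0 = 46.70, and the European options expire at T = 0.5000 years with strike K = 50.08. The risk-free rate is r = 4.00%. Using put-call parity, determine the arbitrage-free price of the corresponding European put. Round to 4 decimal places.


Answer: Put price = 8.7697

Derivation:
Put-call parity: C - P = S_0 * exp(-qT) - K * exp(-rT).
S_0 * exp(-qT) = 46.7000 * 1.00000000 = 46.70000000
K * exp(-rT) = 50.0800 * 0.98019867 = 49.08834956
P = C - S*exp(-qT) + K*exp(-rT)
P = 6.3814 - 46.70000000 + 49.08834956 = 8.7697


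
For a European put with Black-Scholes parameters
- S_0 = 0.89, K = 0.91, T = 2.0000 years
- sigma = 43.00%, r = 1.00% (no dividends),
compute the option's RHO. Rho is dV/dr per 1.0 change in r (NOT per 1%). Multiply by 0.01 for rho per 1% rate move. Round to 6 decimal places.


d1 = 0.3004001134; d2 = -0.3077117185
phi(d1) = 0.3813420082; exp(-qT) = 1.0000000000; exp(-rT) = 0.9801986733
N(-d2) = 0.6208491490
Rho = -K*T*exp(-rT)*N(-d2) = -0.9100 * 2.0000 * 0.9801986733 * 0.6208491490 = -1.107571

Answer: Rho = -1.107571


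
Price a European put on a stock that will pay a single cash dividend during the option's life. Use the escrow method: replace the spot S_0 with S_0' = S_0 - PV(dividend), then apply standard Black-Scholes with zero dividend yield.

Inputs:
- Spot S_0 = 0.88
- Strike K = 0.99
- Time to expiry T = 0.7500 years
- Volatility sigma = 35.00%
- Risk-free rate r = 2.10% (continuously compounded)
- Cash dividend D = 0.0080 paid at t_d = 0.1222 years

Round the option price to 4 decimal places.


Answer: Price = 0.1698

Derivation:
PV(D) = D * exp(-r * t_d) = 0.0080 * 0.99743709 = 0.00797950
S_0' = S_0 - PV(D) = 0.8800 - 0.00797950 = 0.87202050
d1 = (ln(S_0'/K) + (r + sigma^2/2)*T) / (sigma*sqrt(T)) = -0.21511908
d2 = d1 - sigma*sqrt(T) = -0.51822797
exp(-rT) = 0.98437338
N(-d1) = 0.58516276; N(-d2) = 0.69785039
P = K * exp(-rT) * N(-d2) - S_0' * N(-d1) = 0.9900 * 0.98437338 * 0.69785039 - 0.87202050 * 0.58516276 = 0.1698


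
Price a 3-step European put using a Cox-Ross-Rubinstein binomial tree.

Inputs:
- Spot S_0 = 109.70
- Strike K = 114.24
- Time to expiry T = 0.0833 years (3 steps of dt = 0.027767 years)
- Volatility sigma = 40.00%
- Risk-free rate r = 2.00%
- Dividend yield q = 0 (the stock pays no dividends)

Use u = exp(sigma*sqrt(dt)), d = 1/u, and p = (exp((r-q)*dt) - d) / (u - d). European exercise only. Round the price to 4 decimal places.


Answer: Price = V(0,0) = 7.7355

Derivation:
dt = T/N = 0.027767
u = exp(sigma*sqrt(dt)) = 1.068925; d = 1/u = 0.935519
p = (exp((r-q)*dt) - d) / (u - d) = 0.487507
Discount per step: exp(-r*dt) = 0.999445
Stock lattice S(k, i) with i counting down-moves:
  k=0: S(0,0) = 109.7000
  k=1: S(1,0) = 117.2611; S(1,1) = 102.6265
  k=2: S(2,0) = 125.3433; S(2,1) = 109.7000; S(2,2) = 96.0091
  k=3: S(3,0) = 133.9825; S(3,1) = 117.2611; S(3,2) = 102.6265; S(3,3) = 89.8184
Terminal payoffs V(N, i) = max(K - S_T, 0):
  V(3,0) = 0.000000; V(3,1) = 0.000000; V(3,2) = 11.613515; V(3,3) = 24.421643
Backward induction: V(k, i) = exp(-r*dt) * [p * V(k+1, i) + (1-p) * V(k+1, i+1)].
  V(2,0) = exp(-r*dt) * [p*0.000000 + (1-p)*0.000000] = 0.000000
  V(2,1) = exp(-r*dt) * [p*0.000000 + (1-p)*11.613515] = 5.948544
  V(2,2) = exp(-r*dt) * [p*11.613515 + (1-p)*24.421643] = 18.167503
  V(1,0) = exp(-r*dt) * [p*0.000000 + (1-p)*5.948544] = 3.046896
  V(1,1) = exp(-r*dt) * [p*5.948544 + (1-p)*18.167503] = 12.203899
  V(0,0) = exp(-r*dt) * [p*3.046896 + (1-p)*12.203899] = 7.735501


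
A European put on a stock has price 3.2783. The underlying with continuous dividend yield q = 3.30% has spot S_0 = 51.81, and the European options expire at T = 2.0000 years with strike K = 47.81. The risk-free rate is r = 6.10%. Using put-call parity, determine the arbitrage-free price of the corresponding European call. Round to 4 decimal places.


Answer: Call price = 9.4603

Derivation:
Put-call parity: C - P = S_0 * exp(-qT) - K * exp(-rT).
S_0 * exp(-qT) = 51.8100 * 0.93613086 = 48.50094008
K * exp(-rT) = 47.8100 * 0.88514837 = 42.31894350
C = P + S*exp(-qT) - K*exp(-rT)
C = 3.2783 + 48.50094008 - 42.31894350 = 9.4603


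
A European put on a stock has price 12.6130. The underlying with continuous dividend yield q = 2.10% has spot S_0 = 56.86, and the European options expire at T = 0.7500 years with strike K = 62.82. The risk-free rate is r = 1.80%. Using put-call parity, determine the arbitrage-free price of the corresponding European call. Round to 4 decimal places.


Put-call parity: C - P = S_0 * exp(-qT) - K * exp(-rT).
S_0 * exp(-qT) = 56.8600 * 0.98437338 = 55.97147054
K * exp(-rT) = 62.8200 * 0.98659072 = 61.97762880
C = P + S*exp(-qT) - K*exp(-rT)
C = 12.6130 + 55.97147054 - 61.97762880 = 6.6068

Answer: Call price = 6.6068


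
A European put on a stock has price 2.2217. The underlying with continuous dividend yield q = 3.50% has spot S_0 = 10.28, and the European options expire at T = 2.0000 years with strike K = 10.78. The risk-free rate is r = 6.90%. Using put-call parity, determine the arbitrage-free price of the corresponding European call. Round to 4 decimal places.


Put-call parity: C - P = S_0 * exp(-qT) - K * exp(-rT).
S_0 * exp(-qT) = 10.2800 * 0.93239382 = 9.58500847
K * exp(-rT) = 10.7800 * 0.87109869 = 9.39044390
C = P + S*exp(-qT) - K*exp(-rT)
C = 2.2217 + 9.58500847 - 9.39044390 = 2.4163

Answer: Call price = 2.4163


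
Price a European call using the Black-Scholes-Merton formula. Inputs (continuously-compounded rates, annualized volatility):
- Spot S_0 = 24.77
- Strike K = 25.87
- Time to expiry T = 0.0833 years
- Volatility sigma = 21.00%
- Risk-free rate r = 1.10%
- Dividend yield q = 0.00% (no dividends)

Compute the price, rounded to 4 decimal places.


d1 = (ln(S/K) + (r - q + 0.5*sigma^2) * T) / (sigma * sqrt(T)) = -0.67147205
d2 = d1 - sigma * sqrt(T) = -0.73208170
exp(-rT) = 0.99908412; exp(-qT) = 1.00000000
C = S_0 * exp(-qT) * N(d1) - K * exp(-rT) * N(d2)
N(d1) = 0.25095993; N(d2) = 0.23205935
C = 24.7700 * 1.00000000 * 0.25095993 - 25.8700 * 0.99908412 * 0.23205935 = 0.2184

Answer: Price = 0.2184


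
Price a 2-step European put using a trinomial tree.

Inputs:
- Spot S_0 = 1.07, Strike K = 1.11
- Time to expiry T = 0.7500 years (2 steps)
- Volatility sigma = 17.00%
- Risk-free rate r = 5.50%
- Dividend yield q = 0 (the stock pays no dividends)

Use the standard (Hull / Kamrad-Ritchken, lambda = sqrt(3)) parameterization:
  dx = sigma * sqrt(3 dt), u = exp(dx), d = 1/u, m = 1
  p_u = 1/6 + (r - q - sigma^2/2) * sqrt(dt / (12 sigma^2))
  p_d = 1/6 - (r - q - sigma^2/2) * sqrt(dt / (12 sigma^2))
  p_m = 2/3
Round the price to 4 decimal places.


Answer: Price = V(0,0) = 0.0590

Derivation:
dt = T/N = 0.375000; dx = sigma*sqrt(3*dt) = 0.180312
u = exp(dx) = 1.197591; d = 1/u = 0.835009
p_u = 0.208833, p_m = 0.666667, p_d = 0.124500
Discount per step: exp(-r*dt) = 0.979586
Stock lattice S(k, j) with j the centered position index:
  k=0: S(0,+0) = 1.0700
  k=1: S(1,-1) = 0.8935; S(1,+0) = 1.0700; S(1,+1) = 1.2814
  k=2: S(2,-2) = 0.7460; S(2,-1) = 0.8935; S(2,+0) = 1.0700; S(2,+1) = 1.2814; S(2,+2) = 1.5346
Terminal payoffs V(N, j) = max(K - S_T, 0):
  V(2,-2) = 0.363952; V(2,-1) = 0.216540; V(2,+0) = 0.040000; V(2,+1) = 0.000000; V(2,+2) = 0.000000
Backward induction: V(k, j) = exp(-r*dt) * [p_u * V(k+1, j+1) + p_m * V(k+1, j) + p_d * V(k+1, j-1)]
  V(1,-1) = exp(-r*dt) * [p_u*0.040000 + p_m*0.216540 + p_d*0.363952] = 0.193983
  V(1,+0) = exp(-r*dt) * [p_u*0.000000 + p_m*0.040000 + p_d*0.216540] = 0.052531
  V(1,+1) = exp(-r*dt) * [p_u*0.000000 + p_m*0.000000 + p_d*0.040000] = 0.004878
  V(0,+0) = exp(-r*dt) * [p_u*0.004878 + p_m*0.052531 + p_d*0.193983] = 0.058962


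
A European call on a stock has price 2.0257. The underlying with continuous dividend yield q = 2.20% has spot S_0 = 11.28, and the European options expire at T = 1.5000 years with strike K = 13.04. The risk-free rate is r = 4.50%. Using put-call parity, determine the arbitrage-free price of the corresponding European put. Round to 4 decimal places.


Put-call parity: C - P = S_0 * exp(-qT) - K * exp(-rT).
S_0 * exp(-qT) = 11.2800 * 0.96753856 = 10.91383495
K * exp(-rT) = 13.0400 * 0.93472772 = 12.18884948
P = C - S*exp(-qT) + K*exp(-rT)
P = 2.0257 - 10.91383495 + 12.18884948 = 3.3007

Answer: Put price = 3.3007


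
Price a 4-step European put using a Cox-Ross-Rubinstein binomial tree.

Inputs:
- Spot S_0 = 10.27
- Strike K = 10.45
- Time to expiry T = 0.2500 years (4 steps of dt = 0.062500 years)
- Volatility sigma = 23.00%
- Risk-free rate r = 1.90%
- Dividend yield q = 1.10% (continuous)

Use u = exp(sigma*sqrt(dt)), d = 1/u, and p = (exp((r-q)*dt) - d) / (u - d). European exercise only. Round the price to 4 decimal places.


Answer: Price = V(0,0) = 0.5567

Derivation:
dt = T/N = 0.062500
u = exp(sigma*sqrt(dt)) = 1.059185; d = 1/u = 0.944122
p = (exp((r-q)*dt) - d) / (u - d) = 0.489975
Discount per step: exp(-r*dt) = 0.998813
Stock lattice S(k, i) with i counting down-moves:
  k=0: S(0,0) = 10.2700
  k=1: S(1,0) = 10.8778; S(1,1) = 9.6961
  k=2: S(2,0) = 11.5216; S(2,1) = 10.2700; S(2,2) = 9.1543
  k=3: S(3,0) = 12.2036; S(3,1) = 10.8778; S(3,2) = 9.6961; S(3,3) = 8.6428
  k=4: S(4,0) = 12.9258; S(4,1) = 11.5216; S(4,2) = 10.2700; S(4,3) = 9.1543; S(4,4) = 8.1599
Terminal payoffs V(N, i) = max(K - S_T, 0):
  V(4,0) = 0.000000; V(4,1) = 0.000000; V(4,2) = 0.180000; V(4,3) = 1.295670; V(4,4) = 2.290140
Backward induction: V(k, i) = exp(-r*dt) * [p * V(k+1, i) + (1-p) * V(k+1, i+1)].
  V(3,0) = exp(-r*dt) * [p*0.000000 + (1-p)*0.000000] = 0.000000
  V(3,1) = exp(-r*dt) * [p*0.000000 + (1-p)*0.180000] = 0.091695
  V(3,2) = exp(-r*dt) * [p*0.180000 + (1-p)*1.295670] = 0.748130
  V(3,3) = exp(-r*dt) * [p*1.295670 + (1-p)*2.290140] = 1.800734
  V(2,0) = exp(-r*dt) * [p*0.000000 + (1-p)*0.091695] = 0.046711
  V(2,1) = exp(-r*dt) * [p*0.091695 + (1-p)*0.748130] = 0.425987
  V(2,2) = exp(-r*dt) * [p*0.748130 + (1-p)*1.800734] = 1.283459
  V(1,0) = exp(-r*dt) * [p*0.046711 + (1-p)*0.425987] = 0.239866
  V(1,1) = exp(-r*dt) * [p*0.425987 + (1-p)*1.283459] = 0.862294
  V(0,0) = exp(-r*dt) * [p*0.239866 + (1-p)*0.862294] = 0.556658


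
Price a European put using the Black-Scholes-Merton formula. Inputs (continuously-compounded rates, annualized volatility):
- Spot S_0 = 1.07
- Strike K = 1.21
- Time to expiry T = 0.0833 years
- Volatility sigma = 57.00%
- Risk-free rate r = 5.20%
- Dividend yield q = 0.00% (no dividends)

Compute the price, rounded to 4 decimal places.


d1 = (ln(S/K) + (r - q + 0.5*sigma^2) * T) / (sigma * sqrt(T)) = -0.63884751
d2 = d1 - sigma * sqrt(T) = -0.80335942
exp(-rT) = 0.99567777; exp(-qT) = 1.00000000
P = K * exp(-rT) * N(-d2) - S_0 * exp(-qT) * N(-d1)
N(-d1) = 0.73853893; N(-d2) = 0.78911649
P = 1.2100 * 0.99567777 * 0.78911649 - 1.0700 * 1.00000000 * 0.73853893 = 0.1605

Answer: Price = 0.1605


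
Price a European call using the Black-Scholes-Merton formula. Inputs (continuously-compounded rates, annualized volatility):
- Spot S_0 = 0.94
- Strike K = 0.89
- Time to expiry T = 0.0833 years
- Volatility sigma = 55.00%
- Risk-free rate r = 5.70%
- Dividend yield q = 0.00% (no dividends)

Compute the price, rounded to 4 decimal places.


Answer: Price = 0.0888

Derivation:
d1 = (ln(S/K) + (r - q + 0.5*sigma^2) * T) / (sigma * sqrt(T)) = 0.45360863
d2 = d1 - sigma * sqrt(T) = 0.29486906
exp(-rT) = 0.99526315; exp(-qT) = 1.00000000
C = S_0 * exp(-qT) * N(d1) - K * exp(-rT) * N(d2)
N(d1) = 0.67494473; N(d2) = 0.61595305
C = 0.9400 * 1.00000000 * 0.67494473 - 0.8900 * 0.99526315 * 0.61595305 = 0.0888


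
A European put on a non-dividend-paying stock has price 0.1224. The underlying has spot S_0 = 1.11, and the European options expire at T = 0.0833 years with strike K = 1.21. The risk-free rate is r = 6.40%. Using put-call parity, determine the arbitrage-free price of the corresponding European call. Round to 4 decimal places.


Put-call parity: C - P = S_0 * exp(-qT) - K * exp(-rT).
S_0 * exp(-qT) = 1.1100 * 1.00000000 = 1.11000000
K * exp(-rT) = 1.2100 * 0.99468299 = 1.20356641
C = P + S*exp(-qT) - K*exp(-rT)
C = 0.1224 + 1.11000000 - 1.20356641 = 0.0288

Answer: Call price = 0.0288


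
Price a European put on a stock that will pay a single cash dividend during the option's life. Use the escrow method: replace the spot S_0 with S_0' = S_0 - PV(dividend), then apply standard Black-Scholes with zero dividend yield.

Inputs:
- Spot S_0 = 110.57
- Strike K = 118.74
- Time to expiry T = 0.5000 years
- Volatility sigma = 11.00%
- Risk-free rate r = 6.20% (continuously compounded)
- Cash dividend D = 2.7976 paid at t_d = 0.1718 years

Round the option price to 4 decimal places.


PV(D) = D * exp(-r * t_d) = 2.7976 * 0.98940493 = 2.76795922
S_0' = S_0 - PV(D) = 110.5700 - 2.76795922 = 107.80204078
d1 = (ln(S_0'/K) + (r + sigma^2/2)*T) / (sigma*sqrt(T)) = -0.80500429
d2 = d1 - sigma*sqrt(T) = -0.88278604
exp(-rT) = 0.96947557
N(-d1) = 0.78959140; N(-d2) = 0.81132406
P = K * exp(-rT) * N(-d2) - S_0' * N(-d1) = 118.7400 * 0.96947557 * 0.81132406 - 107.80204078 * 0.78959140 = 8.2764

Answer: Price = 8.2764


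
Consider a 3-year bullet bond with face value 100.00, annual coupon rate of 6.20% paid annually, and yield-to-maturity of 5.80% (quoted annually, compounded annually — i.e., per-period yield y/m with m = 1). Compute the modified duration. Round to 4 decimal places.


Coupon per period c = face * coupon_rate / m = 6.200000
Periods per year m = 1; per-period yield y/m = 0.058000
Number of cashflows N = 3
Cashflows (t years, CF_t, discount factor 1/(1+y/m)^(m*t), PV):
  t = 1.0000: CF_t = 6.200000, DF = 0.945180, PV = 5.860113
  t = 2.0000: CF_t = 6.200000, DF = 0.893364, PV = 5.538860
  t = 3.0000: CF_t = 106.200000, DF = 0.844390, PV = 89.674201
Price P = sum_t PV_t = 101.073174
First compute Macaulay numerator sum_t t * PV_t:
  t * PV_t at t = 1.0000: 5.860113
  t * PV_t at t = 2.0000: 11.077719
  t * PV_t at t = 3.0000: 269.022602
Macaulay duration D = 285.960434 / 101.073174 = 2.829242
Modified duration = D / (1 + y/m) = 2.829242 / (1 + 0.058000) = 2.674141

Answer: Modified duration = 2.6741


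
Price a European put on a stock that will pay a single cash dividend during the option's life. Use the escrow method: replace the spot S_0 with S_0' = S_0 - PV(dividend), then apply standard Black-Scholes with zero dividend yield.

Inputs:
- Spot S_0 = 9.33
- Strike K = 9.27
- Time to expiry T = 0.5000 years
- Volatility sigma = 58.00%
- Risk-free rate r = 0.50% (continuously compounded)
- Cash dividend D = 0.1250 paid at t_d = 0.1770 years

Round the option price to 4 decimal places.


Answer: Price = 1.5200

Derivation:
PV(D) = D * exp(-r * t_d) = 0.1250 * 0.99911539 = 0.12488942
S_0' = S_0 - PV(D) = 9.3300 - 0.12488942 = 9.20511058
d1 = (ln(S_0'/K) + (r + sigma^2/2)*T) / (sigma*sqrt(T)) = 0.19402875
d2 = d1 - sigma*sqrt(T) = -0.21609318
exp(-rT) = 0.99750312
N(-d1) = 0.42307668; N(-d2) = 0.58554244
P = K * exp(-rT) * N(-d2) - S_0' * N(-d1) = 9.2700 * 0.99750312 * 0.58554244 - 9.20511058 * 0.42307668 = 1.5200


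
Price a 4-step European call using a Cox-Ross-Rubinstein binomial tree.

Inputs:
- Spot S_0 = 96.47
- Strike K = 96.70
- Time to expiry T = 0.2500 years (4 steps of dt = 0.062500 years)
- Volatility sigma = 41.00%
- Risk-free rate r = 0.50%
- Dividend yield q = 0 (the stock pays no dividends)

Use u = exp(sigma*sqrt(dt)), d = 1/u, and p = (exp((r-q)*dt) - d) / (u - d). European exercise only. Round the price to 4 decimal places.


dt = T/N = 0.062500
u = exp(sigma*sqrt(dt)) = 1.107937; d = 1/u = 0.902578
p = (exp((r-q)*dt) - d) / (u - d) = 0.475919
Discount per step: exp(-r*dt) = 0.999688
Stock lattice S(k, i) with i counting down-moves:
  k=0: S(0,0) = 96.4700
  k=1: S(1,0) = 106.8827; S(1,1) = 87.0717
  k=2: S(2,0) = 118.4193; S(2,1) = 96.4700; S(2,2) = 78.5890
  k=3: S(3,0) = 131.2012; S(3,1) = 106.8827; S(3,2) = 87.0717; S(3,3) = 70.9327
  k=4: S(4,0) = 145.3627; S(4,1) = 118.4193; S(4,2) = 96.4700; S(4,3) = 78.5890; S(4,4) = 64.0223
Terminal payoffs V(N, i) = max(S_T - K, 0):
  V(4,0) = 48.662712; V(4,1) = 21.719343; V(4,2) = 0.000000; V(4,3) = 0.000000; V(4,4) = 0.000000
Backward induction: V(k, i) = exp(-r*dt) * [p * V(k+1, i) + (1-p) * V(k+1, i+1)].
  V(3,0) = exp(-r*dt) * [p*48.662712 + (1-p)*21.719343] = 34.531421
  V(3,1) = exp(-r*dt) * [p*21.719343 + (1-p)*0.000000] = 10.333426
  V(3,2) = exp(-r*dt) * [p*0.000000 + (1-p)*0.000000] = 0.000000
  V(3,3) = exp(-r*dt) * [p*0.000000 + (1-p)*0.000000] = 0.000000
  V(2,0) = exp(-r*dt) * [p*34.531421 + (1-p)*10.333426] = 21.842894
  V(2,1) = exp(-r*dt) * [p*10.333426 + (1-p)*0.000000] = 4.916341
  V(2,2) = exp(-r*dt) * [p*0.000000 + (1-p)*0.000000] = 0.000000
  V(1,0) = exp(-r*dt) * [p*21.842894 + (1-p)*4.916341] = 12.967963
  V(1,1) = exp(-r*dt) * [p*4.916341 + (1-p)*0.000000] = 2.339051
  V(0,0) = exp(-r*dt) * [p*12.967963 + (1-p)*2.339051] = 7.395245

Answer: Price = V(0,0) = 7.3952


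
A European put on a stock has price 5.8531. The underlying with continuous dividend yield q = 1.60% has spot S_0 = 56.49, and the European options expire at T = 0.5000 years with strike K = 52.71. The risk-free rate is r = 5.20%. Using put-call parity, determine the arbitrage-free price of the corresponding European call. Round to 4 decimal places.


Put-call parity: C - P = S_0 * exp(-qT) - K * exp(-rT).
S_0 * exp(-qT) = 56.4900 * 0.99203191 = 56.03988287
K * exp(-rT) = 52.7100 * 0.97433509 = 51.35720257
C = P + S*exp(-qT) - K*exp(-rT)
C = 5.8531 + 56.03988287 - 51.35720257 = 10.5358

Answer: Call price = 10.5358


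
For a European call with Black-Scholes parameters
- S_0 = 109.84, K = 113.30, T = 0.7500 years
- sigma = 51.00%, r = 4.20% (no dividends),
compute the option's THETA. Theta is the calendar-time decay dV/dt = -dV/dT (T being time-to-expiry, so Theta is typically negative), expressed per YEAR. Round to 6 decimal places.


d1 = 0.2219359191; d2 = -0.2197370368
phi(d1) = 0.3892372168; exp(-qT) = 1.0000000000; exp(-rT) = 0.9689909565
Theta = -S*exp(-qT)*phi(d1)*sigma/(2*sqrt(T)) - r*K*exp(-rT)*N(d2) + q*S*exp(-qT)*N(d1)
N(d1) = 0.5878181158; N(d2) = 0.4130379792; sqrt(T) = 0.8660254038
Term 1 = -109.8400 * 1.0000000000 * 0.3892372168 * 0.5100 / (2 * 0.8660254038) = -12.5888028284
Term 2 = -0.0420 * 113.3000 * 0.9689909565 * 0.4130379792 = -1.9045347946
Term 3 = 0 (no dividend yield, q = 0)
Theta = -12.5888028284 + (-1.9045347946) + (0.0000000000) = -14.493338

Answer: Theta = -14.493338


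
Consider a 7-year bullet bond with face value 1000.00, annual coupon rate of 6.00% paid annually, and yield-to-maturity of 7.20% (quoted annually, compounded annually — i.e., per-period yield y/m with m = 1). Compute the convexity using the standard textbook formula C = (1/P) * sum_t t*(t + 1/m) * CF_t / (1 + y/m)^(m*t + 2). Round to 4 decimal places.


Answer: Convexity = 38.4391

Derivation:
Coupon per period c = face * coupon_rate / m = 60.000000
Periods per year m = 1; per-period yield y/m = 0.072000
Number of cashflows N = 7
Cashflows (t years, CF_t, discount factor 1/(1+y/m)^(m*t), PV):
  t = 1.0000: CF_t = 60.000000, DF = 0.932836, PV = 55.970149
  t = 2.0000: CF_t = 60.000000, DF = 0.870183, PV = 52.210960
  t = 3.0000: CF_t = 60.000000, DF = 0.811738, PV = 48.704254
  t = 4.0000: CF_t = 60.000000, DF = 0.757218, PV = 45.433073
  t = 5.0000: CF_t = 60.000000, DF = 0.706360, PV = 42.381598
  t = 6.0000: CF_t = 60.000000, DF = 0.658918, PV = 39.535072
  t = 7.0000: CF_t = 1060.000000, DF = 0.614662, PV = 651.541927
Price P = sum_t PV_t = 935.777032
Convexity numerator sum_t t*(t + 1/m) * CF_t / (1+y/m)^(m*t + 2):
  t = 1.0000: term = 97.408508
  t = 2.0000: term = 272.598436
  t = 3.0000: term = 508.579171
  t = 4.0000: term = 790.701448
  t = 5.0000: term = 1106.391951
  t = 6.0000: term = 1444.914861
  t = 7.0000: term = 31749.787583
Convexity = (1/P) * sum = 35970.381958 / 935.777032 = 38.439052


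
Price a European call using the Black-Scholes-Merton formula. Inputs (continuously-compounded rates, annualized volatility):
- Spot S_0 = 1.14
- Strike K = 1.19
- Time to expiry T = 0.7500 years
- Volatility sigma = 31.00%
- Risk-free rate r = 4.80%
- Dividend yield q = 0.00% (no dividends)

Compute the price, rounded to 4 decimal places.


d1 = (ln(S/K) + (r - q + 0.5*sigma^2) * T) / (sigma * sqrt(T)) = 0.10843925
d2 = d1 - sigma * sqrt(T) = -0.16002862
exp(-rT) = 0.96464029; exp(-qT) = 1.00000000
C = S_0 * exp(-qT) * N(d1) - K * exp(-rT) * N(d2)
N(d1) = 0.54317637; N(d2) = 0.43642926
C = 1.1400 * 1.00000000 * 0.54317637 - 1.1900 * 0.96464029 * 0.43642926 = 0.1182

Answer: Price = 0.1182


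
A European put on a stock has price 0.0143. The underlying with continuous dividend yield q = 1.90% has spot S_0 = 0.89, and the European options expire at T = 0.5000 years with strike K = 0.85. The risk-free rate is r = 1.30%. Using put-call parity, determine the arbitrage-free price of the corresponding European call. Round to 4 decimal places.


Answer: Call price = 0.0514

Derivation:
Put-call parity: C - P = S_0 * exp(-qT) - K * exp(-rT).
S_0 * exp(-qT) = 0.8900 * 0.99054498 = 0.88158503
K * exp(-rT) = 0.8500 * 0.99352108 = 0.84449292
C = P + S*exp(-qT) - K*exp(-rT)
C = 0.0143 + 0.88158503 - 0.84449292 = 0.0514


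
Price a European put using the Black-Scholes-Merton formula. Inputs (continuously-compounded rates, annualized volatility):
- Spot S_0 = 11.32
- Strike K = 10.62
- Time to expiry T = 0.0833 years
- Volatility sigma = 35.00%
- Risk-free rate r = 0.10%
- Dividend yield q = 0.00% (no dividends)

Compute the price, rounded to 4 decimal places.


d1 = (ln(S/K) + (r - q + 0.5*sigma^2) * T) / (sigma * sqrt(T)) = 0.68323258
d2 = d1 - sigma * sqrt(T) = 0.58221649
exp(-rT) = 0.99991670; exp(-qT) = 1.00000000
P = K * exp(-rT) * N(-d2) - S_0 * exp(-qT) * N(-d1)
N(-d1) = 0.24722995; N(-d2) = 0.28021043
P = 10.6200 * 0.99991670 * 0.28021043 - 11.3200 * 1.00000000 * 0.24722995 = 0.1769

Answer: Price = 0.1769


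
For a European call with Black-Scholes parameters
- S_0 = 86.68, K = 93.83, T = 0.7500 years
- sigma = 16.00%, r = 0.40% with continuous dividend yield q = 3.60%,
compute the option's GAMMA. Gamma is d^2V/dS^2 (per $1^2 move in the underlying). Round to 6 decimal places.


Answer: Gamma = 0.025728

Derivation:
d1 = -0.6759433472; d2 = -0.8145074118
phi(d1) = 0.3174648303; exp(-qT) = 0.9733612415; exp(-rT) = 0.9970044955
Gamma = exp(-qT) * phi(d1) / (S * sigma * sqrt(T)) = 0.9733612415 * 0.3174648303 / (86.6800 * 0.1600 * 0.8660254038) = 0.025728


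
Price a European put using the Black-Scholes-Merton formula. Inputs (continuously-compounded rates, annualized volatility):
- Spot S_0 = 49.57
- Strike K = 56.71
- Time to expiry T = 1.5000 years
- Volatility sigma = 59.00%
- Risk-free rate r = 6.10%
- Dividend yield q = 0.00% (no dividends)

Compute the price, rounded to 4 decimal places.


d1 = (ln(S/K) + (r - q + 0.5*sigma^2) * T) / (sigma * sqrt(T)) = 0.30170275
d2 = d1 - sigma * sqrt(T) = -0.42089672
exp(-rT) = 0.91256132; exp(-qT) = 1.00000000
P = K * exp(-rT) * N(-d2) - S_0 * exp(-qT) * N(-d1)
N(-d1) = 0.38143934; N(-d2) = 0.66308475
P = 56.7100 * 0.91256132 * 0.66308475 - 49.5700 * 1.00000000 * 0.38143934 = 15.4076

Answer: Price = 15.4076


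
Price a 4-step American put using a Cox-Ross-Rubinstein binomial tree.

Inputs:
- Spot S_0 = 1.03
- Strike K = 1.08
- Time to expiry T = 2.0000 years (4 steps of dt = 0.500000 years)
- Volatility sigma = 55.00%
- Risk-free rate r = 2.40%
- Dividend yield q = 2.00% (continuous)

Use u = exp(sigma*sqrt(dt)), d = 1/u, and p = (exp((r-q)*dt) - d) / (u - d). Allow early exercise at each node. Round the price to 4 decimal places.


dt = T/N = 0.500000
u = exp(sigma*sqrt(dt)) = 1.475370; d = 1/u = 0.677796
p = (exp((r-q)*dt) - d) / (u - d) = 0.406490
Discount per step: exp(-r*dt) = 0.988072
Stock lattice S(k, i) with i counting down-moves:
  k=0: S(0,0) = 1.0300
  k=1: S(1,0) = 1.5196; S(1,1) = 0.6981
  k=2: S(2,0) = 2.2420; S(2,1) = 1.0300; S(2,2) = 0.4732
  k=3: S(3,0) = 3.3078; S(3,1) = 1.5196; S(3,2) = 0.6981; S(3,3) = 0.3207
  k=4: S(4,0) = 4.8802; S(4,1) = 2.2420; S(4,2) = 1.0300; S(4,3) = 0.4732; S(4,4) = 0.2174
Terminal payoffs V(N, i) = max(K - S_T, 0):
  V(4,0) = 0.000000; V(4,1) = 0.000000; V(4,2) = 0.050000; V(4,3) = 0.606810; V(4,4) = 0.862613
Backward induction: V(k, i) = exp(-r*dt) * [p * V(k+1, i) + (1-p) * V(k+1, i+1)]; then take max(V_cont, immediate exercise) for American.
  V(3,0) = exp(-r*dt) * [p*0.000000 + (1-p)*0.000000] = 0.000000; exercise = 0.000000; V(3,0) = max -> 0.000000
  V(3,1) = exp(-r*dt) * [p*0.000000 + (1-p)*0.050000] = 0.029322; exercise = 0.000000; V(3,1) = max -> 0.029322
  V(3,2) = exp(-r*dt) * [p*0.050000 + (1-p)*0.606810] = 0.375934; exercise = 0.381870; V(3,2) = max -> 0.381870
  V(3,3) = exp(-r*dt) * [p*0.606810 + (1-p)*0.862613] = 0.749582; exercise = 0.759274; V(3,3) = max -> 0.759274
  V(2,0) = exp(-r*dt) * [p*0.000000 + (1-p)*0.029322] = 0.017195; exercise = 0.000000; V(2,0) = max -> 0.017195
  V(2,1) = exp(-r*dt) * [p*0.029322 + (1-p)*0.381870] = 0.235717; exercise = 0.050000; V(2,1) = max -> 0.235717
  V(2,2) = exp(-r*dt) * [p*0.381870 + (1-p)*0.759274] = 0.598636; exercise = 0.606810; V(2,2) = max -> 0.606810
  V(1,0) = exp(-r*dt) * [p*0.017195 + (1-p)*0.235717] = 0.145138; exercise = 0.000000; V(1,0) = max -> 0.145138
  V(1,1) = exp(-r*dt) * [p*0.235717 + (1-p)*0.606810] = 0.450526; exercise = 0.381870; V(1,1) = max -> 0.450526
  V(0,0) = exp(-r*dt) * [p*0.145138 + (1-p)*0.450526] = 0.322495; exercise = 0.050000; V(0,0) = max -> 0.322495

Answer: Price = V(0,0) = 0.3225


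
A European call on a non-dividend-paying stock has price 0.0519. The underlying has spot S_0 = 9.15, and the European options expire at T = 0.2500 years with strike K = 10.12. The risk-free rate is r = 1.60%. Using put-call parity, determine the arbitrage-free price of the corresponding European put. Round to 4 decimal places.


Put-call parity: C - P = S_0 * exp(-qT) - K * exp(-rT).
S_0 * exp(-qT) = 9.1500 * 1.00000000 = 9.15000000
K * exp(-rT) = 10.1200 * 0.99600799 = 10.07960085
P = C - S*exp(-qT) + K*exp(-rT)
P = 0.0519 - 9.15000000 + 10.07960085 = 0.9815

Answer: Put price = 0.9815


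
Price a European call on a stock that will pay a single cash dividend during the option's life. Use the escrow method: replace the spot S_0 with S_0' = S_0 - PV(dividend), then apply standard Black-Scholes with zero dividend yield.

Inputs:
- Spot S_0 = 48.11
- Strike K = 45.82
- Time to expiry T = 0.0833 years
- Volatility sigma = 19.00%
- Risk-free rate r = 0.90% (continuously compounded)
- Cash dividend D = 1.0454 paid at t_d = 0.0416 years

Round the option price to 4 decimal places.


PV(D) = D * exp(-r * t_d) = 1.0454 * 0.99962567 = 1.04500868
S_0' = S_0 - PV(D) = 48.1100 - 1.04500868 = 47.06499132
d1 = (ln(S_0'/K) + (r + sigma^2/2)*T) / (sigma*sqrt(T)) = 0.52996822
d2 = d1 - sigma*sqrt(T) = 0.47513091
exp(-rT) = 0.99925058
N(d1) = 0.70193302; N(d2) = 0.68265317
C = S_0' * N(d1) - K * exp(-rT) * N(d2) = 47.06499132 * 0.70193302 - 45.8200 * 0.99925058 * 0.68265317 = 1.7807

Answer: Price = 1.7807


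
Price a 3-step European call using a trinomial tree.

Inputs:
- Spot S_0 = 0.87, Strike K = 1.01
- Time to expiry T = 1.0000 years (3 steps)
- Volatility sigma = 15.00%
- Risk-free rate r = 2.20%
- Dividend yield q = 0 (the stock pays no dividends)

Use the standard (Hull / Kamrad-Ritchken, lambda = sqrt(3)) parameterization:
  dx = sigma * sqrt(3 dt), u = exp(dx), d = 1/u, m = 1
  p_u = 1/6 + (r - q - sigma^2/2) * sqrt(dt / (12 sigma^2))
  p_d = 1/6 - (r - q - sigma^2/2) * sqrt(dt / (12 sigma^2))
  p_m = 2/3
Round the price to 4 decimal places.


Answer: Price = V(0,0) = 0.0124

Derivation:
dt = T/N = 0.333333; dx = sigma*sqrt(3*dt) = 0.150000
u = exp(dx) = 1.161834; d = 1/u = 0.860708
p_u = 0.178611, p_m = 0.666667, p_d = 0.154722
Discount per step: exp(-r*dt) = 0.992693
Stock lattice S(k, j) with j the centered position index:
  k=0: S(0,+0) = 0.8700
  k=1: S(1,-1) = 0.7488; S(1,+0) = 0.8700; S(1,+1) = 1.0108
  k=2: S(2,-2) = 0.6445; S(2,-1) = 0.7488; S(2,+0) = 0.8700; S(2,+1) = 1.0108; S(2,+2) = 1.1744
  k=3: S(3,-3) = 0.5547; S(3,-2) = 0.6445; S(3,-1) = 0.7488; S(3,+0) = 0.8700; S(3,+1) = 1.0108; S(3,+2) = 1.1744; S(3,+3) = 1.3644
Terminal payoffs V(N, j) = max(S_T - K, 0):
  V(3,-3) = 0.000000; V(3,-2) = 0.000000; V(3,-1) = 0.000000; V(3,+0) = 0.000000; V(3,+1) = 0.000796; V(3,+2) = 0.164377; V(3,+3) = 0.354432
Backward induction: V(k, j) = exp(-r*dt) * [p_u * V(k+1, j+1) + p_m * V(k+1, j) + p_d * V(k+1, j-1)]
  V(2,-2) = exp(-r*dt) * [p_u*0.000000 + p_m*0.000000 + p_d*0.000000] = 0.000000
  V(2,-1) = exp(-r*dt) * [p_u*0.000000 + p_m*0.000000 + p_d*0.000000] = 0.000000
  V(2,+0) = exp(-r*dt) * [p_u*0.000796 + p_m*0.000000 + p_d*0.000000] = 0.000141
  V(2,+1) = exp(-r*dt) * [p_u*0.164377 + p_m*0.000796 + p_d*0.000000] = 0.029672
  V(2,+2) = exp(-r*dt) * [p_u*0.354432 + p_m*0.164377 + p_d*0.000796] = 0.171749
  V(1,-1) = exp(-r*dt) * [p_u*0.000141 + p_m*0.000000 + p_d*0.000000] = 0.000025
  V(1,+0) = exp(-r*dt) * [p_u*0.029672 + p_m*0.000141 + p_d*0.000000] = 0.005354
  V(1,+1) = exp(-r*dt) * [p_u*0.171749 + p_m*0.029672 + p_d*0.000141] = 0.050110
  V(0,+0) = exp(-r*dt) * [p_u*0.050110 + p_m*0.005354 + p_d*0.000025] = 0.012432
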